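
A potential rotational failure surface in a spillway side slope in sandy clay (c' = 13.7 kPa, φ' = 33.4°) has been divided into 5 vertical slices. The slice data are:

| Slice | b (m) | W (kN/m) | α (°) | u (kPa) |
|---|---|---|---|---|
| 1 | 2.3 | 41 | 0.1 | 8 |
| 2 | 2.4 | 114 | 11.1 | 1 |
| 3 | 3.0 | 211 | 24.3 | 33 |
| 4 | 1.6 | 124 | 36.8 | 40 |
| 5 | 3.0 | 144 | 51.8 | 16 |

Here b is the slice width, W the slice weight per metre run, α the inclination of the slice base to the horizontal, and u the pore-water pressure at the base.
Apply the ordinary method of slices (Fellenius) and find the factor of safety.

FS = 1.24

Ordinary method of slices: FS = Σ[c'·Δl_i + (W_i cosα_i − u_i·Δl_i)·tanφ'] / Σ W_i sinα_i, with Δl_i = b_i / cosα_i.
Slice 1: Δl = 2.3/cos0.1° = 2.300 m; N'_1 = 41·cos0.1° − 8·2.300 = 22.6; c'Δl = 31.51; W sinα = 0.1
Slice 2: Δl = 2.4/cos11.1° = 2.446 m; N'_2 = 114·cos11.1° − 1·2.446 = 109.4; c'Δl = 33.51; W sinα = 21.9
Slice 3: Δl = 3.0/cos24.3° = 3.292 m; N'_3 = 211·cos24.3° − 33·3.292 = 83.7; c'Δl = 45.10; W sinα = 86.8
Slice 4: Δl = 1.6/cos36.8° = 1.998 m; N'_4 = 124·cos36.8° − 40·1.998 = 19.4; c'Δl = 27.37; W sinα = 74.3
Slice 5: Δl = 3.0/cos51.8° = 4.851 m; N'_5 = 144·cos51.8° − 16·4.851 = 11.4; c'Δl = 66.46; W sinα = 113.2
Σc'Δl = 203.9 kN/m; ΣN' = 246.5 kN/m; ΣW sinα = 296.3 kN/m
Resisting = 203.9 + 246.5·tan33.4° = 203.9 + 162.5 = 366.5 kN/m
FS = 366.5 / 296.3 = 1.237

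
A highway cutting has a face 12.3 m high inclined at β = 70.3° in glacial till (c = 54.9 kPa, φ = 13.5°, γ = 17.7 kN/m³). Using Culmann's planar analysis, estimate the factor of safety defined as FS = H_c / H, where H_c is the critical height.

H_c = (4c/γ) · sinβ cosφ / [1 − cos(β − φ)]
    = (4·54.9/17.7) · sin70.3°·cos13.5° / [1 − cos56.8°]
    = 12.407 · 0.9155 / 0.4524 = 25.10 m
FS = H_c / H = 25.10 / 12.3 = 2.041

FS = 2.04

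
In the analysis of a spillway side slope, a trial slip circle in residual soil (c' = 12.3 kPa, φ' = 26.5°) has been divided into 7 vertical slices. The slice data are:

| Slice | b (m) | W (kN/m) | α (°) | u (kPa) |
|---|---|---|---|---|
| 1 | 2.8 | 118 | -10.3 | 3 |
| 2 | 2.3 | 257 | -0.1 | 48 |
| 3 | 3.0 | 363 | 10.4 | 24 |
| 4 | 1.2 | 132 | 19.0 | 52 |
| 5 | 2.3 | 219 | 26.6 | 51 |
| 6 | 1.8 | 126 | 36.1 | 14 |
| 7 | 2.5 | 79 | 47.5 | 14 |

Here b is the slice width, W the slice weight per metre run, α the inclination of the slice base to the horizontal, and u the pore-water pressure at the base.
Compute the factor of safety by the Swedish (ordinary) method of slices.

FS = 1.85

Ordinary method of slices: FS = Σ[c'·Δl_i + (W_i cosα_i − u_i·Δl_i)·tanφ'] / Σ W_i sinα_i, with Δl_i = b_i / cosα_i.
Slice 1: Δl = 2.8/cos(-10.3°) = 2.846 m; N'_1 = 118·cos(-10.3°) − 3·2.846 = 107.6; c'Δl = 35.00; W sinα = -21.1
Slice 2: Δl = 2.3/cos(-0.1°) = 2.300 m; N'_2 = 257·cos(-0.1°) − 48·2.300 = 146.6; c'Δl = 28.29; W sinα = -0.4
Slice 3: Δl = 3.0/cos10.4° = 3.050 m; N'_3 = 363·cos10.4° − 24·3.050 = 283.8; c'Δl = 37.52; W sinα = 65.5
Slice 4: Δl = 1.2/cos19.0° = 1.269 m; N'_4 = 132·cos19.0° − 52·1.269 = 58.8; c'Δl = 15.61; W sinα = 43.0
Slice 5: Δl = 2.3/cos26.6° = 2.572 m; N'_5 = 219·cos26.6° − 51·2.572 = 64.6; c'Δl = 31.64; W sinα = 98.1
Slice 6: Δl = 1.8/cos36.1° = 2.228 m; N'_6 = 126·cos36.1° − 14·2.228 = 70.6; c'Δl = 27.40; W sinα = 74.2
Slice 7: Δl = 2.5/cos47.5° = 3.700 m; N'_7 = 79·cos47.5° − 14·3.700 = 1.6; c'Δl = 45.52; W sinα = 58.2
Σc'Δl = 221.0 kN/m; ΣN' = 733.6 kN/m; ΣW sinα = 317.5 kN/m
Resisting = 221.0 + 733.6·tan26.5° = 221.0 + 365.8 = 586.7 kN/m
FS = 586.7 / 317.5 = 1.848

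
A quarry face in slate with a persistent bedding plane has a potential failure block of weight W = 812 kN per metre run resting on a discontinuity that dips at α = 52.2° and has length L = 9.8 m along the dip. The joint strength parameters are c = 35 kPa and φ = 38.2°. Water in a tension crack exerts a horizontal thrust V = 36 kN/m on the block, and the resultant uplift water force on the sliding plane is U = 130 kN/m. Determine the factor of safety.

Resolving the block weight along and normal to the plane and applying the Mohr–Coulomb strength on the joint:
N' = W cosα − U − V sinα = 812·cos52.2° − 130 − 36·sin52.2° = 339.2 kN/m
Driving force T = W sinα + V cosα = 812·sin52.2° + 36·cos52.2° = 663.7 kN/m
Resisting force R = c·L + N'·tanφ = 35·9.8 + 339.2·tan38.2° = 343.0 + 267.0 = 610.0 kN/m
FS = R / T = 610.0 / 663.7 = 0.919

FS = 0.92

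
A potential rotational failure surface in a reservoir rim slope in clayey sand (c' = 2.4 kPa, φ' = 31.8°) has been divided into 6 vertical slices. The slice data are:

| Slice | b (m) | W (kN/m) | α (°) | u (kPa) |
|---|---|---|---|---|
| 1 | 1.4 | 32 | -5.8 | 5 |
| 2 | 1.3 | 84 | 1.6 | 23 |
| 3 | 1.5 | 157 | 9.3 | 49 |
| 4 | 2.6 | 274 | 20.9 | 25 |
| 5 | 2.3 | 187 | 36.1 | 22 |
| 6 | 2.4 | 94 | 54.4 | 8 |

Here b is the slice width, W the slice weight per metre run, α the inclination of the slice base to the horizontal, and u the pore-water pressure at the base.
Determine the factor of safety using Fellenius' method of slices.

Ordinary method of slices: FS = Σ[c'·Δl_i + (W_i cosα_i − u_i·Δl_i)·tanφ'] / Σ W_i sinα_i, with Δl_i = b_i / cosα_i.
Slice 1: Δl = 1.4/cos(-5.8°) = 1.407 m; N'_1 = 32·cos(-5.8°) − 5·1.407 = 24.8; c'Δl = 3.38; W sinα = -3.2
Slice 2: Δl = 1.3/cos1.6° = 1.301 m; N'_2 = 84·cos1.6° − 23·1.301 = 54.1; c'Δl = 3.12; W sinα = 2.3
Slice 3: Δl = 1.5/cos9.3° = 1.520 m; N'_3 = 157·cos9.3° − 49·1.520 = 80.5; c'Δl = 3.65; W sinα = 25.4
Slice 4: Δl = 2.6/cos20.9° = 2.783 m; N'_4 = 274·cos20.9° − 25·2.783 = 186.4; c'Δl = 6.68; W sinα = 97.7
Slice 5: Δl = 2.3/cos36.1° = 2.847 m; N'_5 = 187·cos36.1° − 22·2.847 = 88.5; c'Δl = 6.83; W sinα = 110.2
Slice 6: Δl = 2.4/cos54.4° = 4.123 m; N'_6 = 94·cos54.4° − 8·4.123 = 21.7; c'Δl = 9.89; W sinα = 76.4
Σc'Δl = 33.6 kN/m; ΣN' = 455.9 kN/m; ΣW sinα = 308.8 kN/m
Resisting = 33.6 + 455.9·tan31.8° = 33.6 + 282.7 = 316.2 kN/m
FS = 316.2 / 308.8 = 1.024

FS = 1.02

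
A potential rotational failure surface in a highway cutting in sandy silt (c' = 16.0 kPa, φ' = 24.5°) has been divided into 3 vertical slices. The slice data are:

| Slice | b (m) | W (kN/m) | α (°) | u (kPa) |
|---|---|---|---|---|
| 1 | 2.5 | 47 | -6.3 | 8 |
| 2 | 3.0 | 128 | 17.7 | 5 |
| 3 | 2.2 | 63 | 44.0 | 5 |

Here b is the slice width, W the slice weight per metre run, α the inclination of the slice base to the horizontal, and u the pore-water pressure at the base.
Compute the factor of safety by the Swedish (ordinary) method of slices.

Ordinary method of slices: FS = Σ[c'·Δl_i + (W_i cosα_i − u_i·Δl_i)·tanφ'] / Σ W_i sinα_i, with Δl_i = b_i / cosα_i.
Slice 1: Δl = 2.5/cos(-6.3°) = 2.515 m; N'_1 = 47·cos(-6.3°) − 8·2.515 = 26.6; c'Δl = 40.24; W sinα = -5.2
Slice 2: Δl = 3.0/cos17.7° = 3.149 m; N'_2 = 128·cos17.7° − 5·3.149 = 106.2; c'Δl = 50.39; W sinα = 38.9
Slice 3: Δl = 2.2/cos44.0° = 3.058 m; N'_3 = 63·cos44.0° − 5·3.058 = 30.0; c'Δl = 48.93; W sinα = 43.8
Σc'Δl = 139.6 kN/m; ΣN' = 162.8 kN/m; ΣW sinα = 77.5 kN/m
Resisting = 139.6 + 162.8·tan24.5° = 139.6 + 74.2 = 213.8 kN/m
FS = 213.8 / 77.5 = 2.757

FS = 2.76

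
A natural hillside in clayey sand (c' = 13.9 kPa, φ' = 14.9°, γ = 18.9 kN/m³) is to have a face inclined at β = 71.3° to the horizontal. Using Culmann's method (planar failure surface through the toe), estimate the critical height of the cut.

H_c = 6.03 m

Culmann's analysis gives the critical failure plane at α_cr = (β + φ')/2 = (71.3 + 14.9)/2 = 43.1°, and the critical height
H_c = (4c'/γ) · sinβ cosφ' / [1 − cos(β − φ')]
    = (4·13.9/18.9) · sin71.3°·cos14.9° / [1 − cos(56.4°)]
    = 2.942 · 0.9472·0.9664 / [1 − 0.5534]
    = 2.942 · 0.9154 / 0.4466
    = 6.03 m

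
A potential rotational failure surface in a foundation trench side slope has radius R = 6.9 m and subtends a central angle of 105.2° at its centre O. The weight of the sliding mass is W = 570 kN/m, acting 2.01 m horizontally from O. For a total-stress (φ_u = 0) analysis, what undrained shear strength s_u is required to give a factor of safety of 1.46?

FS = s_u·L_a·R / (W·d), so s_u = FS·W·d / (L_a·R).
Arc length L_a = R·θ = 6.9·(105.2°·π/180) = 6.9·1.8361 = 12.67 m
s_u = 1.46·570·2.01 / (12.67·6.9) = 1672.7 / 87.42 = 19.14 kPa

s_u = 19.1 kPa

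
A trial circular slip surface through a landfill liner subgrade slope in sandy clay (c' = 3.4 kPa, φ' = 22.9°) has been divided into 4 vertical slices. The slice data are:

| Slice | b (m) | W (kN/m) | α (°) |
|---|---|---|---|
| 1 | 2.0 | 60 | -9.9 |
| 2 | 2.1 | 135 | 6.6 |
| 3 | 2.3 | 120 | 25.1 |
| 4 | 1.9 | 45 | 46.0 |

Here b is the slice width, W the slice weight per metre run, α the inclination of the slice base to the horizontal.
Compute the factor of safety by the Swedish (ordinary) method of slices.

FS = 1.95

Ordinary method of slices: FS = Σ[c'·Δl_i + (W_i cosα_i)·tanφ'] / Σ W_i sinα_i, with Δl_i = b_i / cosα_i.
Slice 1: Δl = 2.0/cos(-9.9°) = 2.030 m; N'_1 = 60·cos(-9.9°) = 59.1; c'Δl = 6.90; W sinα = -10.3
Slice 2: Δl = 2.1/cos6.6° = 2.114 m; N'_2 = 135·cos6.6° = 134.1; c'Δl = 7.19; W sinα = 15.5
Slice 3: Δl = 2.3/cos25.1° = 2.540 m; N'_3 = 120·cos25.1° = 108.7; c'Δl = 8.64; W sinα = 50.9
Slice 4: Δl = 1.9/cos46.0° = 2.735 m; N'_4 = 45·cos46.0° = 31.3; c'Δl = 9.30; W sinα = 32.4
Σc'Δl = 32.0 kN/m; ΣN' = 333.1 kN/m; ΣW sinα = 88.5 kN/m
Resisting = 32.0 + 333.1·tan22.9° = 32.0 + 140.7 = 172.7 kN/m
FS = 172.7 / 88.5 = 1.953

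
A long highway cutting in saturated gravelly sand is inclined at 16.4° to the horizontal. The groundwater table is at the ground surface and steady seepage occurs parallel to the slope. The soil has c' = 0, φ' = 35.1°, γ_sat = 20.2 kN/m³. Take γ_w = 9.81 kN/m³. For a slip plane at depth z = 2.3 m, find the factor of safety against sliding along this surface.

FS = 1.23

With seepage parallel to the slope and the water table at the surface, the effective normal stress on the slip plane uses the buoyant unit weight γ' = γ_sat − γ_w while the driving shear stress uses γ_sat:
FS = [c' + γ' z cos²β tanφ'] / [γ_sat z sinβ cosβ]
(For c' = 0 this reduces to FS = (γ'/γ_sat)·tanφ'/tanβ.)
γ' = 20.2 − 9.81 = 10.39 kN/m³
Numerator = 0.0 + 10.39·2.3·cos²16.4°·tan35.1° = 0.0 + 10.39·2.3·0.9203·0.7028 = 15.456 kPa
Denominator = 20.2·2.3·sin16.4°·cos16.4° = 20.2·2.3·0.2823·0.9593 = 12.584 kPa
FS = 15.456 / 12.584 = 1.228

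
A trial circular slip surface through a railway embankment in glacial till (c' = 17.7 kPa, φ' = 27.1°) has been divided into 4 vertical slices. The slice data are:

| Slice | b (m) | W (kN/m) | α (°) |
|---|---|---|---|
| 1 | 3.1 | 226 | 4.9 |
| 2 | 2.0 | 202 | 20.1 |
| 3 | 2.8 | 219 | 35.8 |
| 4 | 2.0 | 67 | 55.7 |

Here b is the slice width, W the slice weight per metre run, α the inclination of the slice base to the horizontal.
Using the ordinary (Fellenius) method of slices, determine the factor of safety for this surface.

Ordinary method of slices: FS = Σ[c'·Δl_i + (W_i cosα_i)·tanφ'] / Σ W_i sinα_i, with Δl_i = b_i / cosα_i.
Slice 1: Δl = 3.1/cos4.9° = 3.111 m; N'_1 = 226·cos4.9° = 225.2; c'Δl = 55.07; W sinα = 19.3
Slice 2: Δl = 2.0/cos20.1° = 2.130 m; N'_2 = 202·cos20.1° = 189.7; c'Δl = 37.70; W sinα = 69.4
Slice 3: Δl = 2.8/cos35.8° = 3.452 m; N'_3 = 219·cos35.8° = 177.6; c'Δl = 61.10; W sinα = 128.1
Slice 4: Δl = 2.0/cos55.7° = 3.549 m; N'_4 = 67·cos55.7° = 37.8; c'Δl = 62.82; W sinα = 55.3
Σc'Δl = 216.7 kN/m; ΣN' = 630.3 kN/m; ΣW sinα = 272.2 kN/m
Resisting = 216.7 + 630.3·tan27.1° = 216.7 + 322.5 = 539.2 kN/m
FS = 539.2 / 272.2 = 1.981

FS = 1.98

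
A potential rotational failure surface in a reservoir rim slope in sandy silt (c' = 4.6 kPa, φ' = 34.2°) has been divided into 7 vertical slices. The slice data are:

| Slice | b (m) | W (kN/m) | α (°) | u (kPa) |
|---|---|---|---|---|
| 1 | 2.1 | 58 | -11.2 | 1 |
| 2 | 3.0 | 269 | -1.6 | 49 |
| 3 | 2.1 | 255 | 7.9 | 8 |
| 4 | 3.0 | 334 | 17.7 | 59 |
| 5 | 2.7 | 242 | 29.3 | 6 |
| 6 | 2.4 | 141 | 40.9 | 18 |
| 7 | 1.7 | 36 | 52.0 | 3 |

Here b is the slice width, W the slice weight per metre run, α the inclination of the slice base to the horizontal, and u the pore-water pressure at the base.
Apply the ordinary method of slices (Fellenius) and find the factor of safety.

Ordinary method of slices: FS = Σ[c'·Δl_i + (W_i cosα_i − u_i·Δl_i)·tanφ'] / Σ W_i sinα_i, with Δl_i = b_i / cosα_i.
Slice 1: Δl = 2.1/cos(-11.2°) = 2.141 m; N'_1 = 58·cos(-11.2°) − 1·2.141 = 54.8; c'Δl = 9.85; W sinα = -11.3
Slice 2: Δl = 3.0/cos(-1.6°) = 3.001 m; N'_2 = 269·cos(-1.6°) − 49·3.001 = 121.8; c'Δl = 13.81; W sinα = -7.5
Slice 3: Δl = 2.1/cos7.9° = 2.120 m; N'_3 = 255·cos7.9° − 8·2.120 = 235.6; c'Δl = 9.75; W sinα = 35.0
Slice 4: Δl = 3.0/cos17.7° = 3.149 m; N'_4 = 334·cos17.7° − 59·3.149 = 132.4; c'Δl = 14.49; W sinα = 101.5
Slice 5: Δl = 2.7/cos29.3° = 3.096 m; N'_5 = 242·cos29.3° − 6·3.096 = 192.5; c'Δl = 14.24; W sinα = 118.4
Slice 6: Δl = 2.4/cos40.9° = 3.175 m; N'_6 = 141·cos40.9° − 18·3.175 = 49.4; c'Δl = 14.61; W sinα = 92.3
Slice 7: Δl = 1.7/cos52.0° = 2.761 m; N'_7 = 36·cos52.0° − 3·2.761 = 13.9; c'Δl = 12.70; W sinα = 28.4
Σc'Δl = 89.4 kN/m; ΣN' = 800.4 kN/m; ΣW sinα = 356.9 kN/m
Resisting = 89.4 + 800.4·tan34.2° = 89.4 + 543.9 = 633.4 kN/m
FS = 633.4 / 356.9 = 1.774

FS = 1.77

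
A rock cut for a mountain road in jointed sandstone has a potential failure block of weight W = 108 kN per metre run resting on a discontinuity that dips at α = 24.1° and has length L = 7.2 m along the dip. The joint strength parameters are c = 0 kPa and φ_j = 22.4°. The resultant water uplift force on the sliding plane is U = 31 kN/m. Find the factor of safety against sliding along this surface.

Resolving the block weight along and normal to the plane and applying the Mohr–Coulomb strength on the joint:
N' = W cosα − U = 108·cos24.1° − 31 = 67.6 kN/m
Driving force T = W sinα = 108·sin24.1° = 44.1 kN/m
Resisting force R = c·L + N'·tanφ_j = 0·7.2 + 67.6·tan22.4° = 0.0 + 27.9 = 27.9 kN/m
FS = R / T = 27.9 / 44.1 = 0.632

FS = 0.63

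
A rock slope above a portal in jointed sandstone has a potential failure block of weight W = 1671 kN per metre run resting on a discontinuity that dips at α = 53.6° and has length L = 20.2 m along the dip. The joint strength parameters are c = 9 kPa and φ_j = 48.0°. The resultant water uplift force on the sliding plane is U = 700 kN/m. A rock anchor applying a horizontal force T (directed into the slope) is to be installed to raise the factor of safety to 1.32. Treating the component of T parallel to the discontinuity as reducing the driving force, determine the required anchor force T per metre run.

T = 757 kN/m

Resolving forces along and normal to the sliding plane, with the horizontal anchor force T adding T·sinα to the effective normal force and T·cosα acting up the plane against the driving force:
FS = [cL + (W cosα − U + T sinα) tanφ_j] / [W sinα − T cosα]
Without the anchor: N' = 291.6 kN/m, driving T_d = 1345.0 kN/m, resisting R = 9·20.2 + 291.6·tan48.0° = 505.7 kN/m, FS = 0.38.
Setting FS = 1.32 and solving for T:
1.32·(1345.0 − T cos53.6°) = 505.7 + T sin53.6°·tan48.0°
T·(sin53.6°·tan48.0° + 1.32·cos53.6°) = 1.32·1345.0 − 505.7
T·(0.8049·1.1106 + 1.32·0.5934) = 1775.4 − 505.7 = 1269.7
T·1.6772 = 1269.7
T = 757.0 kN/m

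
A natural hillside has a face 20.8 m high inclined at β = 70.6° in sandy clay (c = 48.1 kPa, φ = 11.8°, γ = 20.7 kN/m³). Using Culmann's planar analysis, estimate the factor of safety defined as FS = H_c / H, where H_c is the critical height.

FS = 0.86

H_c = (4c/γ) · sinβ cosφ / [1 − cos(β − φ)]
    = (4·48.1/20.7) · sin70.6°·cos11.8° / [1 − cos58.8°]
    = 9.295 · 0.9233 / 0.4820 = 17.81 m
FS = H_c / H = 17.81 / 20.8 = 0.856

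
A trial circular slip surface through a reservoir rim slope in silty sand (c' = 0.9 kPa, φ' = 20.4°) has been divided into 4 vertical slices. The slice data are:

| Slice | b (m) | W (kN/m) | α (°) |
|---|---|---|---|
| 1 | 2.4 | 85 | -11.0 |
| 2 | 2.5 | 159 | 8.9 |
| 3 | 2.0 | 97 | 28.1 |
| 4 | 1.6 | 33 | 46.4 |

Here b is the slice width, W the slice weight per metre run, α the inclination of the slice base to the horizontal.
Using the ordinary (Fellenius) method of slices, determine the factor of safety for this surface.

FS = 1.77

Ordinary method of slices: FS = Σ[c'·Δl_i + (W_i cosα_i)·tanφ'] / Σ W_i sinα_i, with Δl_i = b_i / cosα_i.
Slice 1: Δl = 2.4/cos(-11.0°) = 2.445 m; N'_1 = 85·cos(-11.0°) = 83.4; c'Δl = 2.20; W sinα = -16.2
Slice 2: Δl = 2.5/cos8.9° = 2.530 m; N'_2 = 159·cos8.9° = 157.1; c'Δl = 2.28; W sinα = 24.6
Slice 3: Δl = 2.0/cos28.1° = 2.267 m; N'_3 = 97·cos28.1° = 85.6; c'Δl = 2.04; W sinα = 45.7
Slice 4: Δl = 1.6/cos46.4° = 2.320 m; N'_4 = 33·cos46.4° = 22.8; c'Δl = 2.09; W sinα = 23.9
Σc'Δl = 8.6 kN/m; ΣN' = 348.8 kN/m; ΣW sinα = 78.0 kN/m
Resisting = 8.6 + 348.8·tan20.4° = 8.6 + 129.7 = 138.3 kN/m
FS = 138.3 / 78.0 = 1.774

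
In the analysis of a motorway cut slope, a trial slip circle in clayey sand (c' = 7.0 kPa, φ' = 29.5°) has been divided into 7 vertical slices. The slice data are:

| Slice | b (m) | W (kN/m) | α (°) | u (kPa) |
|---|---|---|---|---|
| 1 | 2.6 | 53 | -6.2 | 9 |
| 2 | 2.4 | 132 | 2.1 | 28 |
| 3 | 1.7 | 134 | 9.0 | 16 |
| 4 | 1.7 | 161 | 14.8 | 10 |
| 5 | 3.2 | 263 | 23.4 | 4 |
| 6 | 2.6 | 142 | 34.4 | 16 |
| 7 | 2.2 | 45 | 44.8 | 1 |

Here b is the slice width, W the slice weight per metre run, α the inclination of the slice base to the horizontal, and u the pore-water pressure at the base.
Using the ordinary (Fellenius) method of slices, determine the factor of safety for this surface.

Ordinary method of slices: FS = Σ[c'·Δl_i + (W_i cosα_i − u_i·Δl_i)·tanφ'] / Σ W_i sinα_i, with Δl_i = b_i / cosα_i.
Slice 1: Δl = 2.6/cos(-6.2°) = 2.615 m; N'_1 = 53·cos(-6.2°) − 9·2.615 = 29.2; c'Δl = 18.31; W sinα = -5.7
Slice 2: Δl = 2.4/cos2.1° = 2.402 m; N'_2 = 132·cos2.1° − 28·2.402 = 64.7; c'Δl = 16.81; W sinα = 4.8
Slice 3: Δl = 1.7/cos9.0° = 1.721 m; N'_3 = 134·cos9.0° − 16·1.721 = 104.8; c'Δl = 12.05; W sinα = 21.0
Slice 4: Δl = 1.7/cos14.8° = 1.758 m; N'_4 = 161·cos14.8° − 10·1.758 = 138.1; c'Δl = 12.31; W sinα = 41.1
Slice 5: Δl = 3.2/cos23.4° = 3.487 m; N'_5 = 263·cos23.4° − 4·3.487 = 227.4; c'Δl = 24.41; W sinα = 104.4
Slice 6: Δl = 2.6/cos34.4° = 3.151 m; N'_6 = 142·cos34.4° − 16·3.151 = 66.7; c'Δl = 22.06; W sinα = 80.2
Slice 7: Δl = 2.2/cos44.8° = 3.100 m; N'_7 = 45·cos44.8° − 1·3.100 = 28.8; c'Δl = 21.70; W sinα = 31.7
Σc'Δl = 127.6 kN/m; ΣN' = 659.7 kN/m; ΣW sinα = 277.6 kN/m
Resisting = 127.6 + 659.7·tan29.5° = 127.6 + 373.2 = 500.9 kN/m
FS = 500.9 / 277.6 = 1.804

FS = 1.80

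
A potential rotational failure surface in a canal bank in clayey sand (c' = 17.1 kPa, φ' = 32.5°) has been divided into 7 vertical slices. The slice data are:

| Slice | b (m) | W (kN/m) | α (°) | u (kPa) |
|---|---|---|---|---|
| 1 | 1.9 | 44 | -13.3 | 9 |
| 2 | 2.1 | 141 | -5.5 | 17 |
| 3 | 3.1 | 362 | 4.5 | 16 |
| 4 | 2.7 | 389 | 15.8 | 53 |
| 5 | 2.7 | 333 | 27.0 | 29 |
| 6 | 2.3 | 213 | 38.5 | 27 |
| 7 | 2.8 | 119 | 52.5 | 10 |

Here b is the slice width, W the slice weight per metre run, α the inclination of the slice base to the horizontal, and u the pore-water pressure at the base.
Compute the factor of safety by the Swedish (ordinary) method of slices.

Ordinary method of slices: FS = Σ[c'·Δl_i + (W_i cosα_i − u_i·Δl_i)·tanφ'] / Σ W_i sinα_i, with Δl_i = b_i / cosα_i.
Slice 1: Δl = 1.9/cos(-13.3°) = 1.952 m; N'_1 = 44·cos(-13.3°) − 9·1.952 = 25.2; c'Δl = 33.39; W sinα = -10.1
Slice 2: Δl = 2.1/cos(-5.5°) = 2.110 m; N'_2 = 141·cos(-5.5°) − 17·2.110 = 104.5; c'Δl = 36.08; W sinα = -13.5
Slice 3: Δl = 3.1/cos4.5° = 3.110 m; N'_3 = 362·cos4.5° − 16·3.110 = 311.1; c'Δl = 53.17; W sinα = 28.4
Slice 4: Δl = 2.7/cos15.8° = 2.806 m; N'_4 = 389·cos15.8° − 53·2.806 = 225.6; c'Δl = 47.98; W sinα = 105.9
Slice 5: Δl = 2.7/cos27.0° = 3.030 m; N'_5 = 333·cos27.0° − 29·3.030 = 208.8; c'Δl = 51.82; W sinα = 151.2
Slice 6: Δl = 2.3/cos38.5° = 2.939 m; N'_6 = 213·cos38.5° − 27·2.939 = 87.3; c'Δl = 50.26; W sinα = 132.6
Slice 7: Δl = 2.8/cos52.5° = 4.600 m; N'_7 = 119·cos52.5° − 10·4.600 = 26.4; c'Δl = 78.65; W sinα = 94.4
Σc'Δl = 351.3 kN/m; ΣN' = 989.1 kN/m; ΣW sinα = 488.9 kN/m
Resisting = 351.3 + 989.1·tan32.5° = 351.3 + 630.1 = 981.4 kN/m
FS = 981.4 / 488.9 = 2.008

FS = 2.01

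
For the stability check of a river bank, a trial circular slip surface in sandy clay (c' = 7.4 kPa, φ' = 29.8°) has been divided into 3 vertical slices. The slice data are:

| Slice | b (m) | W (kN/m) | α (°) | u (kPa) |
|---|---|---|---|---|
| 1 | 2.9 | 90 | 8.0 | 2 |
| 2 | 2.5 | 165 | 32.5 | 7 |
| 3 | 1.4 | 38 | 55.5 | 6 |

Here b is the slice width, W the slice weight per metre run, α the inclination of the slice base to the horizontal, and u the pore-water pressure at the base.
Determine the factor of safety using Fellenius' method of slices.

Ordinary method of slices: FS = Σ[c'·Δl_i + (W_i cosα_i − u_i·Δl_i)·tanφ'] / Σ W_i sinα_i, with Δl_i = b_i / cosα_i.
Slice 1: Δl = 2.9/cos8.0° = 2.928 m; N'_1 = 90·cos8.0° − 2·2.928 = 83.3; c'Δl = 21.67; W sinα = 12.5
Slice 2: Δl = 2.5/cos32.5° = 2.964 m; N'_2 = 165·cos32.5° − 7·2.964 = 118.4; c'Δl = 21.94; W sinα = 88.7
Slice 3: Δl = 1.4/cos55.5° = 2.472 m; N'_3 = 38·cos55.5° − 6·2.472 = 6.7; c'Δl = 18.29; W sinα = 31.3
Σc'Δl = 61.9 kN/m; ΣN' = 208.4 kN/m; ΣW sinα = 132.5 kN/m
Resisting = 61.9 + 208.4·tan29.8° = 61.9 + 119.3 = 181.2 kN/m
FS = 181.2 / 132.5 = 1.368

FS = 1.37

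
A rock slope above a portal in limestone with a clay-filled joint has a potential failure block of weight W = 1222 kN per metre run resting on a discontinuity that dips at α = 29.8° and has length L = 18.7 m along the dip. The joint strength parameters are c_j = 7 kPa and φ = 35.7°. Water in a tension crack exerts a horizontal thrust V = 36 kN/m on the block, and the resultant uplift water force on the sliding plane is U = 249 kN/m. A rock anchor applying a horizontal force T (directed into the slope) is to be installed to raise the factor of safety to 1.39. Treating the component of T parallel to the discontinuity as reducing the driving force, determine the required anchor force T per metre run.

Resolving forces along and normal to the sliding plane, with the horizontal anchor force T adding T·sinα to the effective normal force and T·cosα acting up the plane against the driving force:
FS = [c_jL + (W cosα − U − V sinα + T sinα) tanφ] / [W sinα + V cosα − T cosα]
Without the anchor: N' = 793.5 kN/m, driving T_d = 638.5 kN/m, resisting R = 7·18.7 + 793.5·tan35.7° = 701.1 kN/m, FS = 1.10.
Setting FS = 1.39 and solving for T:
1.39·(638.5 − T cos29.8°) = 701.1 + T sin29.8°·tan35.7°
T·(sin29.8°·tan35.7° + 1.39·cos29.8°) = 1.39·638.5 − 701.1
T·(0.4970·0.7186 + 1.39·0.8678) = 887.6 − 701.1 = 186.5
T·1.5633 = 186.5
T = 119.3 kN/m

T = 119 kN/m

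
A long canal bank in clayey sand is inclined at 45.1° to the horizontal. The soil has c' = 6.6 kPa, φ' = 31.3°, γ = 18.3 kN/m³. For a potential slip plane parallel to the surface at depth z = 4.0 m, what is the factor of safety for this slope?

FS = 0.79

For an infinite slope with a slip plane parallel to the surface (no pore pressure): FS = [c' + γz cos²β tanφ'] / [γz sinβ cosβ].
γz = 18.3·4.0 = 73.20 kN/m²
Numerator = 6.6 + 73.20·cos²45.1°·tan31.3° = 6.6 + 73.20·0.4983·0.6080 = 28.775 kPa
Denominator = 73.20·sin45.1°·cos45.1° = 73.20·0.7083·0.7059 = 36.600 kPa
FS = 28.775 / 36.600 = 0.786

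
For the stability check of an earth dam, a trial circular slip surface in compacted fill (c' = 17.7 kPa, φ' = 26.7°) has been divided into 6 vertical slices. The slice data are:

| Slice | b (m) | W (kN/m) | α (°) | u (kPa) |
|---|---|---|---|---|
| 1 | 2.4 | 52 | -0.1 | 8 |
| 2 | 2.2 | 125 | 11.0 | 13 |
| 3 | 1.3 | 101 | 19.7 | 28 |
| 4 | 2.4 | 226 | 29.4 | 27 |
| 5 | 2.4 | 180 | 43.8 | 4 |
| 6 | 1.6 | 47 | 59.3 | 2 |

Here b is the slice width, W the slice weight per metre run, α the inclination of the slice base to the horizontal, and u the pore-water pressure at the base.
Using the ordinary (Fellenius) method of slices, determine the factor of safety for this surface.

FS = 1.47

Ordinary method of slices: FS = Σ[c'·Δl_i + (W_i cosα_i − u_i·Δl_i)·tanφ'] / Σ W_i sinα_i, with Δl_i = b_i / cosα_i.
Slice 1: Δl = 2.4/cos(-0.1°) = 2.400 m; N'_1 = 52·cos(-0.1°) − 8·2.400 = 32.8; c'Δl = 42.48; W sinα = -0.1
Slice 2: Δl = 2.2/cos11.0° = 2.241 m; N'_2 = 125·cos11.0° − 13·2.241 = 93.6; c'Δl = 39.67; W sinα = 23.9
Slice 3: Δl = 1.3/cos19.7° = 1.381 m; N'_3 = 101·cos19.7° − 28·1.381 = 56.4; c'Δl = 24.44; W sinα = 34.0
Slice 4: Δl = 2.4/cos29.4° = 2.755 m; N'_4 = 226·cos29.4° − 27·2.755 = 122.5; c'Δl = 48.76; W sinα = 110.9
Slice 5: Δl = 2.4/cos43.8° = 3.325 m; N'_5 = 180·cos43.8° − 4·3.325 = 116.6; c'Δl = 58.86; W sinα = 124.6
Slice 6: Δl = 1.6/cos59.3° = 3.134 m; N'_6 = 47·cos59.3° − 2·3.134 = 17.7; c'Δl = 55.47; W sinα = 40.4
Σc'Δl = 269.7 kN/m; ΣN' = 439.7 kN/m; ΣW sinα = 333.8 kN/m
Resisting = 269.7 + 439.7·tan26.7° = 269.7 + 221.1 = 490.8 kN/m
FS = 490.8 / 333.8 = 1.471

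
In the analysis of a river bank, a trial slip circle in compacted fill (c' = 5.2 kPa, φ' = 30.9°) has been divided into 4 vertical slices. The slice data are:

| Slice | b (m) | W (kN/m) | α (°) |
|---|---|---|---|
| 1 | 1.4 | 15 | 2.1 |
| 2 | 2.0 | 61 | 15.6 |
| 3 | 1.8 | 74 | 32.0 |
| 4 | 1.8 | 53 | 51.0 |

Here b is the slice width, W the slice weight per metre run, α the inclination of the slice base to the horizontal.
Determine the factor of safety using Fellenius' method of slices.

Ordinary method of slices: FS = Σ[c'·Δl_i + (W_i cosα_i)·tanφ'] / Σ W_i sinα_i, with Δl_i = b_i / cosα_i.
Slice 1: Δl = 1.4/cos2.1° = 1.401 m; N'_1 = 15·cos2.1° = 15.0; c'Δl = 7.28; W sinα = 0.5
Slice 2: Δl = 2.0/cos15.6° = 2.076 m; N'_2 = 61·cos15.6° = 58.8; c'Δl = 10.80; W sinα = 16.4
Slice 3: Δl = 1.8/cos32.0° = 2.123 m; N'_3 = 74·cos32.0° = 62.8; c'Δl = 11.04; W sinα = 39.2
Slice 4: Δl = 1.8/cos51.0° = 2.860 m; N'_4 = 53·cos51.0° = 33.4; c'Δl = 14.87; W sinα = 41.2
Σc'Δl = 44.0 kN/m; ΣN' = 169.9 kN/m; ΣW sinα = 97.4 kN/m
Resisting = 44.0 + 169.9·tan30.9° = 44.0 + 101.7 = 145.6 kN/m
FS = 145.6 / 97.4 = 1.496

FS = 1.50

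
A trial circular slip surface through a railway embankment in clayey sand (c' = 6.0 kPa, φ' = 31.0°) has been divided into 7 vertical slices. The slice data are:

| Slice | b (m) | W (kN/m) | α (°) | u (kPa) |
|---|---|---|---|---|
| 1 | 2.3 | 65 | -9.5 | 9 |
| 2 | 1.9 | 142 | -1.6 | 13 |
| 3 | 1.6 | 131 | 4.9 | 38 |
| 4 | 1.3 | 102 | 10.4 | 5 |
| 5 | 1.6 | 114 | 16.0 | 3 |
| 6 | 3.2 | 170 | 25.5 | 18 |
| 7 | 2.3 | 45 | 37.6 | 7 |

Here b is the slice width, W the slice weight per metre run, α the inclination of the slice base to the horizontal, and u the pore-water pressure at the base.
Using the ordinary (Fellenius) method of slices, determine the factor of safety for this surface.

Ordinary method of slices: FS = Σ[c'·Δl_i + (W_i cosα_i − u_i·Δl_i)·tanφ'] / Σ W_i sinα_i, with Δl_i = b_i / cosα_i.
Slice 1: Δl = 2.3/cos(-9.5°) = 2.332 m; N'_1 = 65·cos(-9.5°) − 9·2.332 = 43.1; c'Δl = 13.99; W sinα = -10.7
Slice 2: Δl = 1.9/cos(-1.6°) = 1.901 m; N'_2 = 142·cos(-1.6°) − 13·1.901 = 117.2; c'Δl = 11.40; W sinα = -4.0
Slice 3: Δl = 1.6/cos4.9° = 1.606 m; N'_3 = 131·cos4.9° − 38·1.606 = 69.5; c'Δl = 9.64; W sinα = 11.2
Slice 4: Δl = 1.3/cos10.4° = 1.322 m; N'_4 = 102·cos10.4° − 5·1.322 = 93.7; c'Δl = 7.93; W sinα = 18.4
Slice 5: Δl = 1.6/cos16.0° = 1.664 m; N'_5 = 114·cos16.0° − 3·1.664 = 104.6; c'Δl = 9.99; W sinα = 31.4
Slice 6: Δl = 3.2/cos25.5° = 3.545 m; N'_6 = 170·cos25.5° − 18·3.545 = 89.6; c'Δl = 21.27; W sinα = 73.2
Slice 7: Δl = 2.3/cos37.6° = 2.903 m; N'_7 = 45·cos37.6° − 7·2.903 = 15.3; c'Δl = 17.42; W sinα = 27.5
Σc'Δl = 91.6 kN/m; ΣN' = 533.1 kN/m; ΣW sinα = 147.0 kN/m
Resisting = 91.6 + 533.1·tan31.0° = 91.6 + 320.3 = 412.0 kN/m
FS = 412.0 / 147.0 = 2.803

FS = 2.80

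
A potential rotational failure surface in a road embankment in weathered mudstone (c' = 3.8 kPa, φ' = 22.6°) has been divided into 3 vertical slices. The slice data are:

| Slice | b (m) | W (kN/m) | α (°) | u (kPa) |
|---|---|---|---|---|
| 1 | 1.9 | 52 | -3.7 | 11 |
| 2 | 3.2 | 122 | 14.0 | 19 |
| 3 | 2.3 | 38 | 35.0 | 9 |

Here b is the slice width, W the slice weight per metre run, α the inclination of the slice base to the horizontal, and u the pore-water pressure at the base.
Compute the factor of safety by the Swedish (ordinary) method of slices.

Ordinary method of slices: FS = Σ[c'·Δl_i + (W_i cosα_i − u_i·Δl_i)·tanφ'] / Σ W_i sinα_i, with Δl_i = b_i / cosα_i.
Slice 1: Δl = 1.9/cos(-3.7°) = 1.904 m; N'_1 = 52·cos(-3.7°) − 11·1.904 = 30.9; c'Δl = 7.24; W sinα = -3.4
Slice 2: Δl = 3.2/cos14.0° = 3.298 m; N'_2 = 122·cos14.0° − 19·3.298 = 55.7; c'Δl = 12.53; W sinα = 29.5
Slice 3: Δl = 2.3/cos35.0° = 2.808 m; N'_3 = 38·cos35.0° − 9·2.808 = 5.9; c'Δl = 10.67; W sinα = 21.8
Σc'Δl = 30.4 kN/m; ΣN' = 92.5 kN/m; ΣW sinα = 48.0 kN/m
Resisting = 30.4 + 92.5·tan22.6° = 30.4 + 38.5 = 68.9 kN/m
FS = 68.9 / 48.0 = 1.438

FS = 1.44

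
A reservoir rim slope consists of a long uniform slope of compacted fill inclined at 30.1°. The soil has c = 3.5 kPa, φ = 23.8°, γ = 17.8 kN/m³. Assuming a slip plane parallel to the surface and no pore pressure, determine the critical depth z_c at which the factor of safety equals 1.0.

Setting FS = 1.00 in FS = [c + γz cos²β tanφ] / [γz sinβ cosβ] and solving for z:
z = c / [γ cosβ (FS·sinβ − cosβ·tanφ)]
  = 3.5 / [17.8·cos30.1°·(1.00·sin30.1° − cos30.1°·tan23.8°)]
  = 3.5 / [17.8·0.8652·(1.00·0.5015 − 0.8652·0.4411)]
  = 3.5 / 1.8469 = 1.895 m

z_c = 1.90 m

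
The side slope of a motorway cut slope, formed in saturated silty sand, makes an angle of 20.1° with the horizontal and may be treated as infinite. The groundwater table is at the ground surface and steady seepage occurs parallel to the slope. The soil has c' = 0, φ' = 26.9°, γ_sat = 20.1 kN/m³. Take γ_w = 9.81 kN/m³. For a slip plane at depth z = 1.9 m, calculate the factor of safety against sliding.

FS = 0.71

With seepage parallel to the slope and the water table at the surface, the effective normal stress on the slip plane uses the buoyant unit weight γ' = γ_sat − γ_w while the driving shear stress uses γ_sat:
FS = [c' + γ' z cos²β tanφ'] / [γ_sat z sinβ cosβ]
(For c' = 0 this reduces to FS = (γ'/γ_sat)·tanφ'/tanβ.)
γ' = 20.1 − 9.81 = 10.29 kN/m³
Numerator = 0.0 + 10.29·1.9·cos²20.1°·tan26.9° = 0.0 + 10.29·1.9·0.8819·0.5073 = 8.747 kPa
Denominator = 20.1·1.9·sin20.1°·cos20.1° = 20.1·1.9·0.3437·0.9391 = 12.325 kPa
FS = 8.747 / 12.325 = 0.710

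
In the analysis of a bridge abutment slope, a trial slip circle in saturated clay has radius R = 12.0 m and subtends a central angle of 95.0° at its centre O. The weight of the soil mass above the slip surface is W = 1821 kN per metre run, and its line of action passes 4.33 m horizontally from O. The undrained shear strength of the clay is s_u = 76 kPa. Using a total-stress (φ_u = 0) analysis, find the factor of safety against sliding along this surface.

Taking moments about the centre O, the resisting moment is provided by the undrained shear strength acting along the arc:
Arc length L_a = R·θ = 12.0·(95.0°·π/180) = 12.0·1.6581 = 19.90 m
M_R = s_u·L_a·R = 76·19.90·12.0 = 18145.8 kN·m/m
M_D = W·d = 1821·4.33 = 7884.9 kN·m/m
FS = M_R / M_D = 18145.8 / 7884.9 = 2.301

FS = 2.30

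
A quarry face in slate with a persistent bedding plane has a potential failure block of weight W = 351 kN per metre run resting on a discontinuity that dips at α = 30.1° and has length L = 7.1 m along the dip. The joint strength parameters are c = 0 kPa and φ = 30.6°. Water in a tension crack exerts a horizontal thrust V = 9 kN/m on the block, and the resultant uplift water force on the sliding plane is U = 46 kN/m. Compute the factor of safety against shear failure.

Resolving the block weight along and normal to the plane and applying the Mohr–Coulomb strength on the joint:
N' = W cosα − U − V sinα = 351·cos30.1° − 46 − 9·sin30.1° = 253.2 kN/m
Driving force T = W sinα + V cosα = 351·sin30.1° + 9·cos30.1° = 183.8 kN/m
Resisting force R = c·L + N'·tanφ = 0·7.1 + 253.2·tan30.6° = 0.0 + 149.7 = 149.7 kN/m
FS = R / T = 149.7 / 183.8 = 0.814

FS = 0.81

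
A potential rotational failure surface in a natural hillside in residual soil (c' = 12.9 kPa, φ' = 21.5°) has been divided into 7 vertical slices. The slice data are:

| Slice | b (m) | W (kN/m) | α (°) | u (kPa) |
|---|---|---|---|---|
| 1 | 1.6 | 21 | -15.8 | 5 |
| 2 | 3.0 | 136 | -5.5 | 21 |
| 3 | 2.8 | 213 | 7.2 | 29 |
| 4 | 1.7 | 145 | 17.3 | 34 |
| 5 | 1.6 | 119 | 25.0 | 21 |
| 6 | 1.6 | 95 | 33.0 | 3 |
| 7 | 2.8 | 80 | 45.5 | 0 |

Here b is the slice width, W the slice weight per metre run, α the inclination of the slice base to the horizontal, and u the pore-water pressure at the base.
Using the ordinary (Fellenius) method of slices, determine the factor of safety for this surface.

FS = 1.96

Ordinary method of slices: FS = Σ[c'·Δl_i + (W_i cosα_i − u_i·Δl_i)·tanφ'] / Σ W_i sinα_i, with Δl_i = b_i / cosα_i.
Slice 1: Δl = 1.6/cos(-15.8°) = 1.663 m; N'_1 = 21·cos(-15.8°) − 5·1.663 = 11.9; c'Δl = 21.45; W sinα = -5.7
Slice 2: Δl = 3.0/cos(-5.5°) = 3.014 m; N'_2 = 136·cos(-5.5°) − 21·3.014 = 72.1; c'Δl = 38.88; W sinα = -13.0
Slice 3: Δl = 2.8/cos7.2° = 2.822 m; N'_3 = 213·cos7.2° − 29·2.822 = 129.5; c'Δl = 36.41; W sinα = 26.7
Slice 4: Δl = 1.7/cos17.3° = 1.781 m; N'_4 = 145·cos17.3° − 34·1.781 = 77.9; c'Δl = 22.97; W sinα = 43.1
Slice 5: Δl = 1.6/cos25.0° = 1.765 m; N'_5 = 119·cos25.0° − 21·1.765 = 70.8; c'Δl = 22.77; W sinα = 50.3
Slice 6: Δl = 1.6/cos33.0° = 1.908 m; N'_6 = 95·cos33.0° − 3·1.908 = 74.0; c'Δl = 24.61; W sinα = 51.7
Slice 7: Δl = 2.8/cos45.5° = 3.995 m; N'_7 = 80·cos45.5° − 0·3.995 = 56.1; c'Δl = 51.53; W sinα = 57.1
Σc'Δl = 218.6 kN/m; ΣN' = 492.2 kN/m; ΣW sinα = 210.2 kN/m
Resisting = 218.6 + 492.2·tan21.5° = 218.6 + 193.9 = 412.5 kN/m
FS = 412.5 / 210.2 = 1.963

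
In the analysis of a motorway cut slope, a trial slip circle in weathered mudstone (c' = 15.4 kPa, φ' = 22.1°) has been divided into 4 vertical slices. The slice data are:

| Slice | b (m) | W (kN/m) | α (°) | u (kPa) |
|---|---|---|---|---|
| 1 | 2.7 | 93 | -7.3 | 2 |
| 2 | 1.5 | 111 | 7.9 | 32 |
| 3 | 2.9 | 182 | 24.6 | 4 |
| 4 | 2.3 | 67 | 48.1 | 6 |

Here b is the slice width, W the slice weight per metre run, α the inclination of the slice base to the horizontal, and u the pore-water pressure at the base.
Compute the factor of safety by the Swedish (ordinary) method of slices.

Ordinary method of slices: FS = Σ[c'·Δl_i + (W_i cosα_i − u_i·Δl_i)·tanφ'] / Σ W_i sinα_i, with Δl_i = b_i / cosα_i.
Slice 1: Δl = 2.7/cos(-7.3°) = 2.722 m; N'_1 = 93·cos(-7.3°) − 2·2.722 = 86.8; c'Δl = 41.92; W sinα = -11.8
Slice 2: Δl = 1.5/cos7.9° = 1.514 m; N'_2 = 111·cos7.9° − 32·1.514 = 61.5; c'Δl = 23.32; W sinα = 15.3
Slice 3: Δl = 2.9/cos24.6° = 3.189 m; N'_3 = 182·cos24.6° − 4·3.189 = 152.7; c'Δl = 49.12; W sinα = 75.8
Slice 4: Δl = 2.3/cos48.1° = 3.444 m; N'_4 = 67·cos48.1° − 6·3.444 = 24.1; c'Δl = 53.04; W sinα = 49.9
Σc'Δl = 167.4 kN/m; ΣN' = 325.1 kN/m; ΣW sinα = 129.1 kN/m
Resisting = 167.4 + 325.1·tan22.1° = 167.4 + 132.0 = 299.4 kN/m
FS = 299.4 / 129.1 = 2.320

FS = 2.32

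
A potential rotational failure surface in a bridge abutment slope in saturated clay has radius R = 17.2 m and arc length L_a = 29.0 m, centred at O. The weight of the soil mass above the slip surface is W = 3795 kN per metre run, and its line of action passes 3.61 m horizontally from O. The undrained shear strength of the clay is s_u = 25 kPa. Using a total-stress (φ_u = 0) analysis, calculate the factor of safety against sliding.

Taking moments about the centre O, the resisting moment is provided by the undrained shear strength acting along the arc:
M_R = s_u·L_a·R = 25·29.00·17.2 = 12470.0 kN·m/m
M_D = W·d = 3795·3.61 = 13699.9 kN·m/m
FS = M_R / M_D = 12470.0 / 13699.9 = 0.910

FS = 0.91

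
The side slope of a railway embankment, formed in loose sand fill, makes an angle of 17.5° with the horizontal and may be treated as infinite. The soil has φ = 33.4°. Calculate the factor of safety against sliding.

For a dry cohesionless infinite slope the factor of safety is FS = tanφ / tanβ.
FS = tan33.4° / tan17.5° = 0.6594 / 0.3153 = 2.091

FS = 2.09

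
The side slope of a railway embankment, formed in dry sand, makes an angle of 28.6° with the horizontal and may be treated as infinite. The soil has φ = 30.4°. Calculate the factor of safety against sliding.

FS = 1.08

For a dry cohesionless infinite slope the factor of safety is FS = tanφ / tanβ.
FS = tan30.4° / tan28.6° = 0.5867 / 0.5452 = 1.076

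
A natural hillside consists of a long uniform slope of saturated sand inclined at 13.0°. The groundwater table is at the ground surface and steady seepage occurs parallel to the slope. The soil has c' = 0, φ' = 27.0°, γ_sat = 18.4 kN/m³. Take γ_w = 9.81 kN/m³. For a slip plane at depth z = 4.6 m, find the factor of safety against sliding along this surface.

With seepage parallel to the slope and the water table at the surface, the effective normal stress on the slip plane uses the buoyant unit weight γ' = γ_sat − γ_w while the driving shear stress uses γ_sat:
FS = [c' + γ' z cos²β tanφ'] / [γ_sat z sinβ cosβ]
(For c' = 0 this reduces to FS = (γ'/γ_sat)·tanφ'/tanβ.)
γ' = 18.4 − 9.81 = 8.59 kN/m³
Numerator = 0.0 + 8.59·4.6·cos²13.0°·tan27.0° = 0.0 + 8.59·4.6·0.9494·0.5095 = 19.115 kPa
Denominator = 18.4·4.6·sin13.0°·cos13.0° = 18.4·4.6·0.2250·0.9744 = 18.552 kPa
FS = 19.115 / 18.552 = 1.030

FS = 1.03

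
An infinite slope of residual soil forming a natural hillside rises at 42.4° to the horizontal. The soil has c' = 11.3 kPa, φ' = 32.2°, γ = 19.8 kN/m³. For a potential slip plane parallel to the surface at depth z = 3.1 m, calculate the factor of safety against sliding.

FS = 1.06

For an infinite slope with a slip plane parallel to the surface (no pore pressure): FS = [c' + γz cos²β tanφ'] / [γz sinβ cosβ].
γz = 19.8·3.1 = 61.38 kN/m²
Numerator = 11.3 + 61.38·cos²42.4°·tan32.2° = 11.3 + 61.38·0.5453·0.6297 = 32.378 kPa
Denominator = 61.38·sin42.4°·cos42.4° = 61.38·0.6743·0.7385 = 30.564 kPa
FS = 32.378 / 30.564 = 1.059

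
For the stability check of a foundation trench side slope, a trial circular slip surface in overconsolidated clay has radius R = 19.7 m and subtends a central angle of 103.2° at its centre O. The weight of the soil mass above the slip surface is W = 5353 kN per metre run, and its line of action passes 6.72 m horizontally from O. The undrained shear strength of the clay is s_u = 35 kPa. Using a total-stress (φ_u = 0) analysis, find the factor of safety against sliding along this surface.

FS = 0.68

Taking moments about the centre O, the resisting moment is provided by the undrained shear strength acting along the arc:
Arc length L_a = R·θ = 19.7·(103.2°·π/180) = 19.7·1.8012 = 35.48 m
M_R = s_u·L_a·R = 35·35.48·19.7 = 24465.7 kN·m/m
M_D = W·d = 5353·6.72 = 35972.2 kN·m/m
FS = M_R / M_D = 24465.7 / 35972.2 = 0.680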